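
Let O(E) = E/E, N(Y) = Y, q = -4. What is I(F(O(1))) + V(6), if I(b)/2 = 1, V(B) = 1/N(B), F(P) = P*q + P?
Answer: 13/6 ≈ 2.1667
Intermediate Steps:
O(E) = 1
F(P) = -3*P (F(P) = P*(-4) + P = -4*P + P = -3*P)
V(B) = 1/B
I(b) = 2 (I(b) = 2*1 = 2)
I(F(O(1))) + V(6) = 2 + 1/6 = 2 + ⅙ = 13/6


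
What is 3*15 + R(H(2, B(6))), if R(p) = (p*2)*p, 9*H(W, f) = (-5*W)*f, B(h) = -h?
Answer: 1205/9 ≈ 133.89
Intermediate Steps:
H(W, f) = -5*W*f/9 (H(W, f) = ((-5*W)*f)/9 = (-5*W*f)/9 = -5*W*f/9)
R(p) = 2*p**2 (R(p) = (2*p)*p = 2*p**2)
3*15 + R(H(2, B(6))) = 3*15 + 2*(-5/9*2*(-1*6))**2 = 45 + 2*(-5/9*2*(-6))**2 = 45 + 2*(20/3)**2 = 45 + 2*(400/9) = 45 + 800/9 = 1205/9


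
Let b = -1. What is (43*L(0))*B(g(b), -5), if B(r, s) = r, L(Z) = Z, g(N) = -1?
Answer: 0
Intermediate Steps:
(43*L(0))*B(g(b), -5) = (43*0)*(-1) = 0*(-1) = 0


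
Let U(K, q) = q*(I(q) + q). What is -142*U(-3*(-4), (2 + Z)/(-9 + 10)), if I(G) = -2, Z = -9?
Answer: -8946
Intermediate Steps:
U(K, q) = q*(-2 + q)
-142*U(-3*(-4), (2 + Z)/(-9 + 10)) = -142*(2 - 9)/(-9 + 10)*(-2 + (2 - 9)/(-9 + 10)) = -142*(-7/1)*(-2 - 7/1) = -142*(-7*1)*(-2 - 7*1) = -(-994)*(-2 - 7) = -(-994)*(-9) = -142*63 = -8946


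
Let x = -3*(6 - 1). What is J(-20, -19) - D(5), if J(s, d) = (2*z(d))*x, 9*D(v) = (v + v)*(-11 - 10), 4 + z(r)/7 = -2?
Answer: 3850/3 ≈ 1283.3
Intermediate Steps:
x = -15 (x = -3*5 = -15)
z(r) = -42 (z(r) = -28 + 7*(-2) = -28 - 14 = -42)
D(v) = -14*v/3 (D(v) = ((v + v)*(-11 - 10))/9 = ((2*v)*(-21))/9 = (-42*v)/9 = -14*v/3)
J(s, d) = 1260 (J(s, d) = (2*(-42))*(-15) = -84*(-15) = 1260)
J(-20, -19) - D(5) = 1260 - (-14)*5/3 = 1260 - 1*(-70/3) = 1260 + 70/3 = 3850/3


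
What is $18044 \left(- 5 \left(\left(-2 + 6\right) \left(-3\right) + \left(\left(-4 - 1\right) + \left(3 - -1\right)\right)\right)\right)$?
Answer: $1172860$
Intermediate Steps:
$18044 \left(- 5 \left(\left(-2 + 6\right) \left(-3\right) + \left(\left(-4 - 1\right) + \left(3 - -1\right)\right)\right)\right) = 18044 \left(- 5 \left(4 \left(-3\right) + \left(-5 + \left(3 + 1\right)\right)\right)\right) = 18044 \left(- 5 \left(-12 + \left(-5 + 4\right)\right)\right) = 18044 \left(- 5 \left(-12 - 1\right)\right) = 18044 \left(\left(-5\right) \left(-13\right)\right) = 18044 \cdot 65 = 1172860$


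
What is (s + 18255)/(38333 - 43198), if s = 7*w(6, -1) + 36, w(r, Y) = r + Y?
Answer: -2618/695 ≈ -3.7669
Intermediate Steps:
w(r, Y) = Y + r
s = 71 (s = 7*(-1 + 6) + 36 = 7*5 + 36 = 35 + 36 = 71)
(s + 18255)/(38333 - 43198) = (71 + 18255)/(38333 - 43198) = 18326/(-4865) = 18326*(-1/4865) = -2618/695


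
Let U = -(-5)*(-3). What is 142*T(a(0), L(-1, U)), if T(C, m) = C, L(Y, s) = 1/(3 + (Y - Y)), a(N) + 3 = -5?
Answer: -1136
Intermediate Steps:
a(N) = -8 (a(N) = -3 - 5 = -8)
U = -15 (U = -5*3 = -15)
L(Y, s) = ⅓ (L(Y, s) = 1/(3 + 0) = 1/3 = ⅓)
142*T(a(0), L(-1, U)) = 142*(-8) = -1136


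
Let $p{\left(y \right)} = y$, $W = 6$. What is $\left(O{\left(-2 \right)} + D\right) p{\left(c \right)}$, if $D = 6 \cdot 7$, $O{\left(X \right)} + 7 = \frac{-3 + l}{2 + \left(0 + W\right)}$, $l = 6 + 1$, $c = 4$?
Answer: $142$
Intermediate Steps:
$l = 7$
$O{\left(X \right)} = - \frac{13}{2}$ ($O{\left(X \right)} = -7 + \frac{-3 + 7}{2 + \left(0 + 6\right)} = -7 + \frac{4}{2 + 6} = -7 + \frac{4}{8} = -7 + 4 \cdot \frac{1}{8} = -7 + \frac{1}{2} = - \frac{13}{2}$)
$D = 42$
$\left(O{\left(-2 \right)} + D\right) p{\left(c \right)} = \left(- \frac{13}{2} + 42\right) 4 = \frac{71}{2} \cdot 4 = 142$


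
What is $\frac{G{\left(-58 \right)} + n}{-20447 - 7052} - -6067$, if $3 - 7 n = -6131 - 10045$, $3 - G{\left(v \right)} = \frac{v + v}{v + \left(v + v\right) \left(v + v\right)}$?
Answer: $\frac{38538681421}{6352269} \approx 6066.9$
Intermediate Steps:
$G{\left(v \right)} = 3 - \frac{2 v}{v + 4 v^{2}}$ ($G{\left(v \right)} = 3 - \frac{v + v}{v + \left(v + v\right) \left(v + v\right)} = 3 - \frac{2 v}{v + 2 v 2 v} = 3 - \frac{2 v}{v + 4 v^{2}}$)
$n = \frac{16179}{7}$ ($n = \frac{3}{7} - \frac{-6131 - 10045}{7} = \frac{3}{7} - - \frac{16176}{7} = \frac{3}{7} + \frac{16176}{7} = \frac{16179}{7} \approx 2311.3$)
$\frac{G{\left(-58 \right)} + n}{-20447 - 7052} - -6067 = \frac{\frac{1 + 12 \left(-58\right)}{1 + 4 \left(-58\right)} + \frac{16179}{7}}{-20447 - 7052} - -6067 = \frac{\frac{1 - 696}{1 - 232} + \frac{16179}{7}}{-27499} + 6067 = \left(\frac{1}{-231} \left(-695\right) + \frac{16179}{7}\right) \left(- \frac{1}{27499}\right) + 6067 = \left(\left(- \frac{1}{231}\right) \left(-695\right) + \frac{16179}{7}\right) \left(- \frac{1}{27499}\right) + 6067 = \left(\frac{695}{231} + \frac{16179}{7}\right) \left(- \frac{1}{27499}\right) + 6067 = \frac{534602}{231} \left(- \frac{1}{27499}\right) + 6067 = - \frac{534602}{6352269} + 6067 = \frac{38538681421}{6352269}$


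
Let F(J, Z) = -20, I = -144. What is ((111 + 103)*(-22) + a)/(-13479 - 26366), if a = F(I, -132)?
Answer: 4728/39845 ≈ 0.11866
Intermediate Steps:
a = -20
((111 + 103)*(-22) + a)/(-13479 - 26366) = ((111 + 103)*(-22) - 20)/(-13479 - 26366) = (214*(-22) - 20)/(-39845) = (-4708 - 20)*(-1/39845) = -4728*(-1/39845) = 4728/39845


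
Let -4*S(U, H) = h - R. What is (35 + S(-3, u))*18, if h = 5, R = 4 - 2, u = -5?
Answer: 1233/2 ≈ 616.50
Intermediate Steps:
R = 2
S(U, H) = -3/4 (S(U, H) = -(5 - 1*2)/4 = -(5 - 2)/4 = -1/4*3 = -3/4)
(35 + S(-3, u))*18 = (35 - 3/4)*18 = (137/4)*18 = 1233/2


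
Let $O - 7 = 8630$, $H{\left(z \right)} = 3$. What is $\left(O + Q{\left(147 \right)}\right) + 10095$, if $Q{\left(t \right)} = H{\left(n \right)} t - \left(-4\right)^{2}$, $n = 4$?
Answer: $19157$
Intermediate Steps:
$Q{\left(t \right)} = -16 + 3 t$ ($Q{\left(t \right)} = 3 t - \left(-4\right)^{2} = 3 t - 16 = -16 + 3 t$)
$O = 8637$ ($O = 7 + 8630 = 8637$)
$\left(O + Q{\left(147 \right)}\right) + 10095 = \left(8637 + \left(-16 + 3 \cdot 147\right)\right) + 10095 = \left(8637 + \left(-16 + 441\right)\right) + 10095 = \left(8637 + 425\right) + 10095 = 9062 + 10095 = 19157$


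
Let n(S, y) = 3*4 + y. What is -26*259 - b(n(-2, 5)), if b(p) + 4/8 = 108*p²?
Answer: -75891/2 ≈ -37946.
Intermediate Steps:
n(S, y) = 12 + y
b(p) = -½ + 108*p²
-26*259 - b(n(-2, 5)) = -26*259 - (-½ + 108*(12 + 5)²) = -6734 - (-½ + 108*17²) = -6734 - (-½ + 108*289) = -6734 - (-½ + 31212) = -6734 - 1*62423/2 = -6734 - 62423/2 = -75891/2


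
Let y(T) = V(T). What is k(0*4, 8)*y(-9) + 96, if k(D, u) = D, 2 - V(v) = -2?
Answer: 96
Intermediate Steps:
V(v) = 4 (V(v) = 2 - 1*(-2) = 2 + 2 = 4)
y(T) = 4
k(0*4, 8)*y(-9) + 96 = (0*4)*4 + 96 = 0*4 + 96 = 0 + 96 = 96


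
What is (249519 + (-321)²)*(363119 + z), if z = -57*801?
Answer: 111924402720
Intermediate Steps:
z = -45657
(249519 + (-321)²)*(363119 + z) = (249519 + (-321)²)*(363119 - 45657) = (249519 + 103041)*317462 = 352560*317462 = 111924402720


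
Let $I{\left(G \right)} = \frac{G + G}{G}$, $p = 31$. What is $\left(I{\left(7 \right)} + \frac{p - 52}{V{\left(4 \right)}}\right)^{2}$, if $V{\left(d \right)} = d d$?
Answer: $\frac{121}{256} \approx 0.47266$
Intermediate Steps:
$I{\left(G \right)} = 2$ ($I{\left(G \right)} = \frac{2 G}{G} = 2$)
$V{\left(d \right)} = d^{2}$
$\left(I{\left(7 \right)} + \frac{p - 52}{V{\left(4 \right)}}\right)^{2} = \left(2 + \frac{31 - 52}{4^{2}}\right)^{2} = \left(2 + \frac{31 - 52}{16}\right)^{2} = \left(2 - \frac{21}{16}\right)^{2} = \left(\frac{11}{16}\right)^{2} = \frac{121}{256}$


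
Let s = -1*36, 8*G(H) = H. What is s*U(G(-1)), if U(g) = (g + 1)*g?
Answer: 63/16 ≈ 3.9375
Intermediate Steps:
G(H) = H/8
U(g) = g*(1 + g) (U(g) = (1 + g)*g = g*(1 + g))
s = -36
s*U(G(-1)) = -36*(⅛)*(-1)*(1 + (⅛)*(-1)) = -(-9)*(1 - ⅛)/2 = -(-9)*7/(2*8) = -36*(-7/64) = 63/16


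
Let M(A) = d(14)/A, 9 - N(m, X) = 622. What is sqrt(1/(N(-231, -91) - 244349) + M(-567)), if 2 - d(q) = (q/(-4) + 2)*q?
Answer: I*sqrt(119283946502)/1714734 ≈ 0.20142*I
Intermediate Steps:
N(m, X) = -613 (N(m, X) = 9 - 1*622 = 9 - 622 = -613)
d(q) = 2 - q*(2 - q/4) (d(q) = 2 - (q/(-4) + 2)*q = 2 - (q*(-1/4) + 2)*q = 2 - (-q/4 + 2)*q = 2 - (2 - q/4)*q = 2 - q*(2 - q/4))
M(A) = 23/A (M(A) = (2 - 2*14 + (1/4)*14**2)/A = (2 - 28 + (1/4)*196)/A = (2 - 28 + 49)/A = 23/A)
sqrt(1/(N(-231, -91) - 244349) + M(-567)) = sqrt(1/(-613 - 244349) + 23/(-567)) = sqrt(1/(-244962) + 23*(-1/567)) = sqrt(-1/244962 - 23/567) = sqrt(-626077/15432606) = I*sqrt(119283946502)/1714734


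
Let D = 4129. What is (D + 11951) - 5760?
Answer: 10320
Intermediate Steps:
(D + 11951) - 5760 = (4129 + 11951) - 5760 = 16080 - 5760 = 10320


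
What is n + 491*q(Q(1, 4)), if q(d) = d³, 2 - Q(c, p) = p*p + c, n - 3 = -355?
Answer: -1657477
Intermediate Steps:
n = -352 (n = 3 - 355 = -352)
Q(c, p) = 2 - c - p² (Q(c, p) = 2 - (p*p + c) = 2 - (p² + c) = 2 - (c + p²) = 2 + (-c - p²) = 2 - c - p²)
n + 491*q(Q(1, 4)) = -352 + 491*(2 - 1*1 - 1*4²)³ = -352 + 491*(2 - 1 - 1*16)³ = -352 + 491*(2 - 1 - 16)³ = -352 + 491*(-15)³ = -352 + 491*(-3375) = -352 - 1657125 = -1657477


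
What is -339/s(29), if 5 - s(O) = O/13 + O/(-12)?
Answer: -52884/809 ≈ -65.370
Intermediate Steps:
s(O) = 5 + O/156 (s(O) = 5 - (O/13 + O/(-12)) = 5 - (O*(1/13) + O*(-1/12)) = 5 - (O/13 - O/12) = 5 - (-1)*O/156 = 5 + O/156)
-339/s(29) = -339/(5 + (1/156)*29) = -339/(5 + 29/156) = -339/809/156 = -339*156/809 = -52884/809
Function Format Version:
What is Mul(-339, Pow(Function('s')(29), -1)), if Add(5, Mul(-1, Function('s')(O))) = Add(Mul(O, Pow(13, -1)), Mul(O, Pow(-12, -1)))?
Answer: Rational(-52884, 809) ≈ -65.370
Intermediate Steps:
Function('s')(O) = Add(5, Mul(Rational(1, 156), O)) (Function('s')(O) = Add(5, Mul(-1, Add(Mul(O, Pow(13, -1)), Mul(O, Pow(-12, -1))))) = Add(5, Mul(-1, Add(Mul(O, Rational(1, 13)), Mul(O, Rational(-1, 12))))) = Add(5, Mul(-1, Add(Mul(Rational(1, 13), O), Mul(Rational(-1, 12), O)))) = Add(5, Mul(-1, Mul(Rational(-1, 156), O))) = Add(5, Mul(Rational(1, 156), O)))
Mul(-339, Pow(Function('s')(29), -1)) = Mul(-339, Pow(Add(5, Mul(Rational(1, 156), 29)), -1)) = Mul(-339, Pow(Add(5, Rational(29, 156)), -1)) = Mul(-339, Pow(Rational(809, 156), -1)) = Mul(-339, Rational(156, 809)) = Rational(-52884, 809)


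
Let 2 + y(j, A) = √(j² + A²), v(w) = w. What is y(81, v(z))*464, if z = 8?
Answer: -928 + 2320*√265 ≈ 36839.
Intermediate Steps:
y(j, A) = -2 + √(A² + j²) (y(j, A) = -2 + √(j² + A²) = -2 + √(A² + j²))
y(81, v(z))*464 = (-2 + √(8² + 81²))*464 = (-2 + √(64 + 6561))*464 = (-2 + √6625)*464 = (-2 + 5*√265)*464 = -928 + 2320*√265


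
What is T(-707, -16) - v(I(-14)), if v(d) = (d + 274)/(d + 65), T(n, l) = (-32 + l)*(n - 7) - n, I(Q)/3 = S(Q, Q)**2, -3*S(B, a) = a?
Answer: 13675771/391 ≈ 34976.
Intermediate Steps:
S(B, a) = -a/3
I(Q) = Q**2/3 (I(Q) = 3*(-Q/3)**2 = 3*(Q**2/9) = Q**2/3)
T(n, l) = -n + (-32 + l)*(-7 + n) (T(n, l) = (-32 + l)*(-7 + n) - n = -n + (-32 + l)*(-7 + n))
v(d) = (274 + d)/(65 + d)
T(-707, -16) - v(I(-14)) = (224 - 33*(-707) - 7*(-16) - 16*(-707)) - (274 + (1/3)*(-14)**2)/(65 + (1/3)*(-14)**2) = (224 + 23331 + 112 + 11312) - (274 + (1/3)*196)/(65 + (1/3)*196) = 34979 - (274 + 196/3)/(65 + 196/3) = 34979 - 1018/(391/3*3) = 34979 - 3*1018/(391*3) = 34979 - 1*1018/391 = 34979 - 1018/391 = 13675771/391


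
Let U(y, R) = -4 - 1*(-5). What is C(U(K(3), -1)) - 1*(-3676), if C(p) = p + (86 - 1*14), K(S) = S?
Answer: 3749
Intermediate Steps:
U(y, R) = 1 (U(y, R) = -4 + 5 = 1)
C(p) = 72 + p (C(p) = p + (86 - 14) = p + 72 = 72 + p)
C(U(K(3), -1)) - 1*(-3676) = (72 + 1) - 1*(-3676) = 73 + 3676 = 3749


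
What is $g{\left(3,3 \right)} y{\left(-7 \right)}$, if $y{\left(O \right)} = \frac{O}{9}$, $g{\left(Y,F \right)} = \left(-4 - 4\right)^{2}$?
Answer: $- \frac{448}{9} \approx -49.778$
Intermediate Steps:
$g{\left(Y,F \right)} = 64$ ($g{\left(Y,F \right)} = \left(-8\right)^{2} = 64$)
$y{\left(O \right)} = \frac{O}{9}$ ($y{\left(O \right)} = O \frac{1}{9} = \frac{O}{9}$)
$g{\left(3,3 \right)} y{\left(-7 \right)} = 64 \cdot \frac{1}{9} \left(-7\right) = 64 \left(- \frac{7}{9}\right) = - \frac{448}{9}$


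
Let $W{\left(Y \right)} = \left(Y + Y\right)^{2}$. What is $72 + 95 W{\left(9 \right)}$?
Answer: $30852$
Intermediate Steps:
$W{\left(Y \right)} = 4 Y^{2}$ ($W{\left(Y \right)} = \left(2 Y\right)^{2} = 4 Y^{2}$)
$72 + 95 W{\left(9 \right)} = 72 + 95 \cdot 4 \cdot 9^{2} = 72 + 95 \cdot 4 \cdot 81 = 72 + 95 \cdot 324 = 72 + 30780 = 30852$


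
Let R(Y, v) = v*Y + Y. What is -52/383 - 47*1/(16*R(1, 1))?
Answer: -19665/12256 ≈ -1.6045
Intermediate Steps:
R(Y, v) = Y + Y*v (R(Y, v) = Y*v + Y = Y + Y*v)
-52/383 - 47*1/(16*R(1, 1)) = -52/383 - 47*1/(16*(1 + 1)) = -52*1/383 - 47/(((1*2)*(-2*(-1)))*8) = -52/383 - 47/((2*2)*8) = -52/383 - 47/(4*8) = -52/383 - 47/32 = -19665/12256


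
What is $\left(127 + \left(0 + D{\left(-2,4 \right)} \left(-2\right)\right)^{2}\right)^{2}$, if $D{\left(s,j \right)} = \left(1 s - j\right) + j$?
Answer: $20449$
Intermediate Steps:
$D{\left(s,j \right)} = s$ ($D{\left(s,j \right)} = \left(s - j\right) + j = s$)
$\left(127 + \left(0 + D{\left(-2,4 \right)} \left(-2\right)\right)^{2}\right)^{2} = \left(127 + \left(0 - -4\right)^{2}\right)^{2} = \left(127 + \left(0 + 4\right)^{2}\right)^{2} = \left(127 + 4^{2}\right)^{2} = \left(127 + 16\right)^{2} = 143^{2} = 20449$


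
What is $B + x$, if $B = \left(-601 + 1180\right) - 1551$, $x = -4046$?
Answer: $-5018$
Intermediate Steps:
$B = -972$ ($B = 579 - 1551 = -972$)
$B + x = -972 - 4046 = -5018$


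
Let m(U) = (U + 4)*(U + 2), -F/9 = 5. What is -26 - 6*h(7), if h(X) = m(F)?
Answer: -10604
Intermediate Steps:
F = -45 (F = -9*5 = -45)
m(U) = (2 + U)*(4 + U) (m(U) = (4 + U)*(2 + U) = (2 + U)*(4 + U))
h(X) = 1763 (h(X) = 8 + (-45)² + 6*(-45) = 8 + 2025 - 270 = 1763)
-26 - 6*h(7) = -26 - 6*1763 = -26 - 10578 = -10604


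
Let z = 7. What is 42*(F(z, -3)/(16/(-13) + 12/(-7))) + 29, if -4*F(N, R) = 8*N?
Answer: 15320/67 ≈ 228.66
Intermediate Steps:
F(N, R) = -2*N
42*(F(z, -3)/(16/(-13) + 12/(-7))) + 29 = 42*((-2*7)/(16/(-13) + 12/(-7))) + 29 = 42*(-14/(16*(-1/13) + 12*(-1/7))) + 29 = 42*(-14/(-16/13 - 12/7)) + 29 = 42*(-14/(-268/91)) + 29 = 42*(-14*(-91/268)) + 29 = 42*(637/134) + 29 = 13377/67 + 29 = 15320/67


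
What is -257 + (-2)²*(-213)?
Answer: -1109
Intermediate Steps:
-257 + (-2)²*(-213) = -257 + 4*(-213) = -257 - 852 = -1109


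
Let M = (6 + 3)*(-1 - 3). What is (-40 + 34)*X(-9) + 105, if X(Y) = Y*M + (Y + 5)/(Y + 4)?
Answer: -9219/5 ≈ -1843.8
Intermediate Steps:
M = -36 (M = 9*(-4) = -36)
X(Y) = -36*Y + (5 + Y)/(4 + Y) (X(Y) = Y*(-36) + (Y + 5)/(Y + 4) = -36*Y + (5 + Y)/(4 + Y))
(-40 + 34)*X(-9) + 105 = (-40 + 34)*((5 - 143*(-9) - 36*(-9)²)/(4 - 9)) + 105 = -6*(5 + 1287 - 36*81)/(-5) + 105 = -(-6)*(5 + 1287 - 2916)/5 + 105 = -(-6)*(-1624)/5 + 105 = -6*1624/5 + 105 = -9744/5 + 105 = -9219/5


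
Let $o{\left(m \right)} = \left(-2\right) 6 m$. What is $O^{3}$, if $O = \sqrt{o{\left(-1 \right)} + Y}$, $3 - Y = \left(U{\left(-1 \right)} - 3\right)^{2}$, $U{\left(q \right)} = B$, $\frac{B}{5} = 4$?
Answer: $- 274 i \sqrt{274} \approx - 4535.5 i$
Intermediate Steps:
$B = 20$ ($B = 5 \cdot 4 = 20$)
$U{\left(q \right)} = 20$
$o{\left(m \right)} = - 12 m$
$Y = -286$ ($Y = 3 - \left(20 - 3\right)^{2} = 3 - 17^{2} = 3 - 289 = -286$)
$O = i \sqrt{274}$ ($O = \sqrt{\left(-12\right) \left(-1\right) - 286} = \sqrt{12 - 286} = \sqrt{-274} = i \sqrt{274} \approx 16.553 i$)
$O^{3} = \left(i \sqrt{274}\right)^{3} = - 274 i \sqrt{274}$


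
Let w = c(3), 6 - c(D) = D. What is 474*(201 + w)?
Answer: 96696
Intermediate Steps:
c(D) = 6 - D
w = 3 (w = 6 - 1*3 = 6 - 3 = 3)
474*(201 + w) = 474*(201 + 3) = 474*204 = 96696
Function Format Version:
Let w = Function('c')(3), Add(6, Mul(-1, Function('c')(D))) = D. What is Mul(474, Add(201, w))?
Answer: 96696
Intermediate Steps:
Function('c')(D) = Add(6, Mul(-1, D))
w = 3 (w = Add(6, Mul(-1, 3)) = Add(6, -3) = 3)
Mul(474, Add(201, w)) = Mul(474, Add(201, 3)) = Mul(474, 204) = 96696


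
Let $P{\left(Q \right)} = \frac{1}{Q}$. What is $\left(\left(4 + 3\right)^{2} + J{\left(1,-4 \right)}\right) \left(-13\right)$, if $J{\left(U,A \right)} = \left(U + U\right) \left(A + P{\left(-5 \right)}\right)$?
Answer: $- \frac{2639}{5} \approx -527.8$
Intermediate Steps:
$J{\left(U,A \right)} = 2 U \left(- \frac{1}{5} + A\right)$ ($J{\left(U,A \right)} = \left(U + U\right) \left(A + \frac{1}{-5}\right) = 2 U \left(A - \frac{1}{5}\right) = 2 U \left(- \frac{1}{5} + A\right)$)
$\left(\left(4 + 3\right)^{2} + J{\left(1,-4 \right)}\right) \left(-13\right) = \left(\left(4 + 3\right)^{2} + \frac{2}{5} \cdot 1 \left(-1 + 5 \left(-4\right)\right)\right) \left(-13\right) = \left(7^{2} + \frac{2}{5} \cdot 1 \left(-1 - 20\right)\right) \left(-13\right) = \left(49 + \frac{2}{5} \cdot 1 \left(-21\right)\right) \left(-13\right) = \left(49 - \frac{42}{5}\right) \left(-13\right) = \frac{203}{5} \left(-13\right) = - \frac{2639}{5}$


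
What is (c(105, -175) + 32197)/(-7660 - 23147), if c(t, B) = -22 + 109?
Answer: -4612/4401 ≈ -1.0479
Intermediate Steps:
c(t, B) = 87
(c(105, -175) + 32197)/(-7660 - 23147) = (87 + 32197)/(-7660 - 23147) = 32284/(-30807) = 32284*(-1/30807) = -4612/4401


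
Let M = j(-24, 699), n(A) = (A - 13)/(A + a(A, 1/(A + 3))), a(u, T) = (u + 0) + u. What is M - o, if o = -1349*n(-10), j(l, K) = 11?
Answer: 31357/30 ≈ 1045.2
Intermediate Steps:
a(u, T) = 2*u (a(u, T) = u + u = 2*u)
n(A) = (-13 + A)/(3*A) (n(A) = (A - 13)/(A + 2*A) = (-13 + A)/((3*A)) = (-13 + A)*(1/(3*A)) = (-13 + A)/(3*A))
o = -31027/30 (o = -1349*(-13 - 10)/(3*(-10)) = -1349*(-1)*(-23)/(3*10) = -1349*23/30 = -31027/30 ≈ -1034.2)
M = 11
M - o = 11 - 1*(-31027/30) = 11 + 31027/30 = 31357/30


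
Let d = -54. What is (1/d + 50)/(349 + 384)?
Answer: 2699/39582 ≈ 0.068188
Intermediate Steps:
(1/d + 50)/(349 + 384) = (1/(-54) + 50)/(349 + 384) = (-1/54 + 50)/733 = (2699/54)*(1/733) = 2699/39582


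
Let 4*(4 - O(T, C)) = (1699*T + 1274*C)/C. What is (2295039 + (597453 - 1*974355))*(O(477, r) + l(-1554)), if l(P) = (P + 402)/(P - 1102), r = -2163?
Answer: -101195090410479/239372 ≈ -4.2275e+8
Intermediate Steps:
l(P) = (402 + P)/(-1102 + P)
O(T, C) = 4 - (1274*C + 1699*T)/(4*C) (O(T, C) = 4 - (1699*T + 1274*C)/(4*C) = 4 - (1274*C + 1699*T)/(4*C))
(2295039 + (597453 - 1*974355))*(O(477, r) + l(-1554)) = (2295039 + (597453 - 1*974355))*((1/4)*(-1699*477 - 1258*(-2163))/(-2163) + (402 - 1554)/(-1102 - 1554)) = (2295039 + (597453 - 974355))*((1/4)*(-1/2163)*(-810423 + 2721054) - 1152/(-2656)) = (2295039 - 376902)*((1/4)*(-1/2163)*1910631 - 1/2656*(-1152)) = 1918137*(-636877/2884 + 36/83) = 1918137*(-52756967/239372) = -101195090410479/239372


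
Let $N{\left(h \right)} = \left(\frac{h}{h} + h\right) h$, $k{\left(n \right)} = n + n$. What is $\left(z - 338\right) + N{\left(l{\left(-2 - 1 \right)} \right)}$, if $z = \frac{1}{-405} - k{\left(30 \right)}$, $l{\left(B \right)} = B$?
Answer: $- \frac{158761}{405} \approx -392.0$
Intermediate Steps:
$k{\left(n \right)} = 2 n$
$N{\left(h \right)} = h \left(1 + h\right)$ ($N{\left(h \right)} = \left(1 + h\right) h = h \left(1 + h\right)$)
$z = - \frac{24301}{405}$ ($z = \frac{1}{-405} - 2 \cdot 30 = - \frac{1}{405} - 60 = - \frac{24301}{405} \approx -60.002$)
$\left(z - 338\right) + N{\left(l{\left(-2 - 1 \right)} \right)} = \left(- \frac{24301}{405} - 338\right) + \left(-2 - 1\right) \left(1 - 3\right) = - \frac{161191}{405} - 3 \left(1 - 3\right) = - \frac{161191}{405} - -6 = - \frac{161191}{405} + 6 = - \frac{158761}{405}$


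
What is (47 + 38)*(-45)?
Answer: -3825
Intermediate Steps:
(47 + 38)*(-45) = 85*(-45) = -3825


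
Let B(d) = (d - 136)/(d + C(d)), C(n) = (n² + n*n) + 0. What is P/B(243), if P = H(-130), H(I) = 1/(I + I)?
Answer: -118341/27820 ≈ -4.2538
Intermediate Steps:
H(I) = 1/(2*I)
C(n) = 2*n² (C(n) = (n² + n²) + 0 = 2*n² + 0 = 2*n²)
B(d) = (-136 + d)/(d + 2*d²) (B(d) = (d - 136)/(d + 2*d²) = (-136 + d)/(d + 2*d²))
P = -1/260 (P = (½)/(-130) = (½)*(-1/130) = -1/260 ≈ -0.0038462)
P/B(243) = -243*(1 + 2*243)/(-136 + 243)/260 = -1/(260*((1/243)*107/(1 + 486))) = -1/(260*((1/243)*107/487)) = -1/(260*((1/243)*(1/487)*107)) = -1/(260*107/118341) = -1/260*118341/107 = -118341/27820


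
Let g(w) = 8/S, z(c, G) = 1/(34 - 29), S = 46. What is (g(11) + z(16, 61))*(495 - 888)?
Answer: -16899/115 ≈ -146.95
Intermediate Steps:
z(c, G) = 1/5
g(w) = 4/23 (g(w) = 8/46 = 8*(1/46) = 4/23)
(g(11) + z(16, 61))*(495 - 888) = (4/23 + 1/5)*(495 - 888) = (43/115)*(-393) = -16899/115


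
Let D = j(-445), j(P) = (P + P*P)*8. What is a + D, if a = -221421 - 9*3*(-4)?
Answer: 1359327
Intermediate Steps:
a = -221313 (a = -221421 - 9*3*(-4) = -221421 - 27*(-4) = -221421 + 108 = -221313)
j(P) = 8*P + 8*P**2 (j(P) = (P + P**2)*8 = 8*P + 8*P**2)
D = 1580640 (D = 8*(-445)*(1 - 445) = 8*(-445)*(-444) = 1580640)
a + D = -221313 + 1580640 = 1359327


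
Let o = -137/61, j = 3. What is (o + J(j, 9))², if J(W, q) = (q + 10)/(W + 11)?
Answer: 576081/729316 ≈ 0.78989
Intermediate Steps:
J(W, q) = (10 + q)/(11 + W)
o = -137/61 (o = -137*1/61 = -137/61 ≈ -2.2459)
(o + J(j, 9))² = (-137/61 + (10 + 9)/(11 + 3))² = (-137/61 + 19/14)² = (-759/854)² = 576081/729316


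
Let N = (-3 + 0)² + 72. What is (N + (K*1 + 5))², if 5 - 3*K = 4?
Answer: 67081/9 ≈ 7453.4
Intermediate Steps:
K = ⅓ (K = 5/3 - ⅓*4 = 5/3 - 4/3 = ⅓ ≈ 0.33333)
N = 81 (N = (-3)² + 72 = 9 + 72 = 81)
(N + (K*1 + 5))² = (81 + ((⅓)*1 + 5))² = (81 + (⅓ + 5))² = (81 + 16/3)² = (259/3)² = 67081/9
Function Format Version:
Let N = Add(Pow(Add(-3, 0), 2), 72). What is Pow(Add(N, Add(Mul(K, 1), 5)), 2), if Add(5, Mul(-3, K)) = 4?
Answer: Rational(67081, 9) ≈ 7453.4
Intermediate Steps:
K = Rational(1, 3) (K = Add(Rational(5, 3), Mul(Rational(-1, 3), 4)) = Add(Rational(5, 3), Rational(-4, 3)) = Rational(1, 3) ≈ 0.33333)
N = 81 (N = Add(Pow(-3, 2), 72) = Add(9, 72) = 81)
Pow(Add(N, Add(Mul(K, 1), 5)), 2) = Pow(Add(81, Add(Mul(Rational(1, 3), 1), 5)), 2) = Pow(Add(81, Add(Rational(1, 3), 5)), 2) = Pow(Add(81, Rational(16, 3)), 2) = Pow(Rational(259, 3), 2) = Rational(67081, 9)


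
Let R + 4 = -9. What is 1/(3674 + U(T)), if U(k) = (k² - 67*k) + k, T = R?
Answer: 1/4701 ≈ 0.00021272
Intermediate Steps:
R = -13 (R = -4 - 9 = -13)
T = -13
U(k) = k² - 66*k
1/(3674 + U(T)) = 1/(3674 - 13*(-66 - 13)) = 1/(3674 - 13*(-79)) = 1/(3674 + 1027) = 1/4701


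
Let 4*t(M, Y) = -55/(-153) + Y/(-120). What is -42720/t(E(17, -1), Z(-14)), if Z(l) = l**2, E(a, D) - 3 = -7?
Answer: 261446400/1949 ≈ 1.3414e+5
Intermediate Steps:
E(a, D) = -4 (E(a, D) = 3 - 7 = -4)
t(M, Y) = 55/612 - Y/480 (t(M, Y) = (-55/(-153) + Y/(-120))/4 = (-55*(-1/153) + Y*(-1/120))/4 = (55/153 - Y/120)/4 = 55/612 - Y/480)
-42720/t(E(17, -1), Z(-14)) = -42720/(55/612 - 1/480*(-14)**2) = -42720/(55/612 - 1/480*196) = -42720/(55/612 - 49/120) = -42720/(-1949/6120) = -42720*(-6120/1949) = 261446400/1949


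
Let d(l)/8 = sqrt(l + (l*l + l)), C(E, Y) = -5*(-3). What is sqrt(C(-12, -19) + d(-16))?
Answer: sqrt(15 + 32*sqrt(14)) ≈ 11.607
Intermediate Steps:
C(E, Y) = 15
d(l) = 8*sqrt(l**2 + 2*l) (d(l) = 8*sqrt(l + (l*l + l)) = 8*sqrt(l + (l**2 + l)) = 8*sqrt(l + (l + l**2)) = 8*sqrt(l**2 + 2*l))
sqrt(C(-12, -19) + d(-16)) = sqrt(15 + 8*sqrt(-16*(2 - 16))) = sqrt(15 + 8*sqrt(-16*(-14))) = sqrt(15 + 8*sqrt(224)) = sqrt(15 + 8*(4*sqrt(14))) = sqrt(15 + 32*sqrt(14))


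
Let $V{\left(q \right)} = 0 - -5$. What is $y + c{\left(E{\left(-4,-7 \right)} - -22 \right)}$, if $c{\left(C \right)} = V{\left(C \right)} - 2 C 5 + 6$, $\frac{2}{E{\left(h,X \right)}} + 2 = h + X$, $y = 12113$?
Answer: $\frac{143347}{13} \approx 11027.0$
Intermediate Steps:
$E{\left(h,X \right)} = \frac{2}{-2 + X + h}$ ($E{\left(h,X \right)} = \frac{2}{-2 + \left(h + X\right)} = \frac{2}{-2 + \left(X + h\right)} = \frac{2}{-2 + X + h}$)
$V{\left(q \right)} = 5$ ($V{\left(q \right)} = 0 + 5 = 5$)
$c{\left(C \right)} = 6 - 50 C$ ($c{\left(C \right)} = 5 - 2 C 5 + 6 = 5 \left(- 10 C\right) + 6 = - 50 C + 6 = 6 - 50 C$)
$y + c{\left(E{\left(-4,-7 \right)} - -22 \right)} = 12113 + \left(6 - 50 \left(\frac{2}{-2 - 7 - 4} - -22\right)\right) = 12113 + \left(6 - 50 \left(\frac{2}{-13} + 22\right)\right) = 12113 + \left(6 - 50 \left(2 \left(- \frac{1}{13}\right) + 22\right)\right) = 12113 + \left(6 - 50 \left(- \frac{2}{13} + 22\right)\right) = 12113 + \left(6 - \frac{14200}{13}\right) = 12113 - \frac{14122}{13} = \frac{143347}{13}$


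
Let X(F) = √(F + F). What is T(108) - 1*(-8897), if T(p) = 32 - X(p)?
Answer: 8929 - 6*√6 ≈ 8914.3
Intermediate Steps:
X(F) = √2*√F (X(F) = √(2*F) = √2*√F)
T(p) = 32 - √2*√p
T(108) - 1*(-8897) = (32 - √2*√108) - 1*(-8897) = (32 - √2*6*√3) + 8897 = (32 - 6*√6) + 8897 = 8929 - 6*√6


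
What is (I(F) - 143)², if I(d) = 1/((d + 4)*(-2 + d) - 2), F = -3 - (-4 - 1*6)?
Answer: 57426084/2809 ≈ 20444.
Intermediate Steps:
F = 7 (F = -3 - (-4 - 6) = -3 - 1*(-10) = -3 + 10 = 7)
I(d) = 1/(-2 + (-2 + d)*(4 + d)) (I(d) = 1/((4 + d)*(-2 + d) - 2) = 1/((-2 + d)*(4 + d) - 2) = 1/(-2 + (-2 + d)*(4 + d)))
(I(F) - 143)² = (1/(-10 + 7² + 2*7) - 143)² = (1/(-10 + 49 + 14) - 143)² = (1/53 - 143)² = (-7578/53)² = 57426084/2809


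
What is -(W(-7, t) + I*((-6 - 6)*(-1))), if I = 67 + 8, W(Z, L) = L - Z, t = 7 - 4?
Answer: -910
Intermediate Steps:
t = 3
I = 75
-(W(-7, t) + I*((-6 - 6)*(-1))) = -((3 - 1*(-7)) + 75*((-6 - 6)*(-1))) = -((3 + 7) + 75*(-12*(-1))) = -(10 + 75*12) = -(10 + 900) = -1*910 = -910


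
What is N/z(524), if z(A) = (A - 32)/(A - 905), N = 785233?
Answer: -99724591/164 ≈ -6.0808e+5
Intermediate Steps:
z(A) = (-32 + A)/(-905 + A)
N/z(524) = 785233/(((-32 + 524)/(-905 + 524))) = 785233/((492/(-381))) = 785233/((-1/381*492)) = 785233/(-164/127) = 785233*(-127/164) = -99724591/164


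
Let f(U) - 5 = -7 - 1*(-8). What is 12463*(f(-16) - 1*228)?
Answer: -2766786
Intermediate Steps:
f(U) = 6 (f(U) = 5 + (-7 - 1*(-8)) = 5 + (-7 + 8) = 5 + 1 = 6)
12463*(f(-16) - 1*228) = 12463*(6 - 1*228) = 12463*(6 - 228) = 12463*(-222) = -2766786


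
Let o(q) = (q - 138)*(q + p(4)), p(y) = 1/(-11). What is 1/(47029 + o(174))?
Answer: 11/586187 ≈ 1.8765e-5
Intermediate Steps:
p(y) = -1/11
o(q) = (-138 + q)*(-1/11 + q) (o(q) = (q - 138)*(q - 1/11) = (-138 + q)*(-1/11 + q))
1/(47029 + o(174)) = 1/(47029 + (138/11 + 174**2 - 1519/11*174)) = 1/(47029 + (138/11 + 30276 - 264306/11)) = 1/(47029 + 68868/11) = 1/(586187/11) = 11/586187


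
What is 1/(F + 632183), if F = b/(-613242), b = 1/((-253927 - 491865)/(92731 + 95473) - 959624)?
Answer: 27688768733911824/17504368884510578678843 ≈ 1.5818e-6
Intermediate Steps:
b = -47051/45151455272 (b = 1/(-745792/188204 - 959624) = 1/(-745792*1/188204 - 959624) = 1/(-186448/47051 - 959624) = 1/(-45151455272/47051) = -47051/45151455272 ≈ -1.0421e-6)
F = 47051/27688768733911824 (F = -47051/45151455272/(-613242) = -47051/45151455272*(-1/613242) = 47051/27688768733911824 ≈ 1.6993e-12)
1/(F + 632183) = 1/(47051/27688768733911824 + 632183) = 1/(17504368884510578678843/27688768733911824) = 27688768733911824/17504368884510578678843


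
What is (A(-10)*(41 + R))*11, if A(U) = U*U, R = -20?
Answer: 23100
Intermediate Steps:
A(U) = U**2
(A(-10)*(41 + R))*11 = ((-10)**2*(41 - 20))*11 = (100*21)*11 = 2100*11 = 23100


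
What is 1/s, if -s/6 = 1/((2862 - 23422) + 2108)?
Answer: 9226/3 ≈ 3075.3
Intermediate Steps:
s = 3/9226 (s = -6/((2862 - 23422) + 2108) = -6/(-20560 + 2108) = -6/(-18452) = -6*(-1/18452) = 3/9226 ≈ 0.00032517)
1/s = 1/(3/9226) = 9226/3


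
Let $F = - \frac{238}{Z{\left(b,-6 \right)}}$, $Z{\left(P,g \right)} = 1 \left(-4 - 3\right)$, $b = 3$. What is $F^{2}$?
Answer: $1156$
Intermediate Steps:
$Z{\left(P,g \right)} = -7$ ($Z{\left(P,g \right)} = 1 \left(-7\right) = -7$)
$F = 34$ ($F = - \frac{238}{-7} = \left(-238\right) \left(- \frac{1}{7}\right) = 34$)
$F^{2} = 34^{2} = 1156$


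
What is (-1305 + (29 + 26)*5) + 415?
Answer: -615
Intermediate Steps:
(-1305 + (29 + 26)*5) + 415 = (-1305 + 55*5) + 415 = (-1305 + 275) + 415 = -1030 + 415 = -615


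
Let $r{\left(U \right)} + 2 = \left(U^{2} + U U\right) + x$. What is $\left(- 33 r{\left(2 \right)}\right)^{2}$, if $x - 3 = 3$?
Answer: $156816$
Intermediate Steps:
$x = 6$ ($x = 3 + 3 = 6$)
$r{\left(U \right)} = 4 + 2 U^{2}$ ($r{\left(U \right)} = -2 + \left(\left(U^{2} + U U\right) + 6\right) = -2 + \left(\left(U^{2} + U^{2}\right) + 6\right) = -2 + \left(2 U^{2} + 6\right) = -2 + \left(6 + 2 U^{2}\right) = 4 + 2 U^{2}$)
$\left(- 33 r{\left(2 \right)}\right)^{2} = \left(- 33 \left(4 + 2 \cdot 2^{2}\right)\right)^{2} = \left(- 33 \left(4 + 2 \cdot 4\right)\right)^{2} = \left(- 33 \left(4 + 8\right)\right)^{2} = \left(\left(-33\right) 12\right)^{2} = \left(-396\right)^{2} = 156816$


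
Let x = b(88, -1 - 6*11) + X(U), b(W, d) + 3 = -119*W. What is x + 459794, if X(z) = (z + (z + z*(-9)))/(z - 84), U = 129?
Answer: 6739484/15 ≈ 4.4930e+5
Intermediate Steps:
b(W, d) = -3 - 119*W
X(z) = -7*z/(-84 + z) (X(z) = (z + (z - 9*z))/(-84 + z) = (z - 8*z)/(-84 + z) = (-7*z)/(-84 + z) = -7*z/(-84 + z))
x = -157426/15 (x = (-3 - 119*88) - 7*129/(-84 + 129) = (-3 - 10472) - 7*129/45 = -10475 - 7*129*1/45 = -10475 - 301/15 = -157426/15 ≈ -10495.)
x + 459794 = -157426/15 + 459794 = 6739484/15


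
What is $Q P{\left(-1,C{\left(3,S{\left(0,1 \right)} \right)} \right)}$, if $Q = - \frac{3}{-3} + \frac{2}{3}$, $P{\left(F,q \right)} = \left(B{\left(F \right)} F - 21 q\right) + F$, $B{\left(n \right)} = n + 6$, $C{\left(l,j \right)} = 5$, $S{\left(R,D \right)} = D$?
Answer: $-185$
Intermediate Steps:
$B{\left(n \right)} = 6 + n$
$P{\left(F,q \right)} = F - 21 q + F \left(6 + F\right)$ ($P{\left(F,q \right)} = \left(\left(6 + F\right) F - 21 q\right) + F = \left(F \left(6 + F\right) - 21 q\right) + F = \left(- 21 q + F \left(6 + F\right)\right) + F = F - 21 q + F \left(6 + F\right)$)
$Q = \frac{5}{3}$ ($Q = \left(-3\right) \left(- \frac{1}{3}\right) + 2 \cdot \frac{1}{3} = 1 + \frac{2}{3} = \frac{5}{3} \approx 1.6667$)
$Q P{\left(-1,C{\left(3,S{\left(0,1 \right)} \right)} \right)} = \frac{5 \left(-1 - 105 - \left(6 - 1\right)\right)}{3} = \frac{5 \left(-1 - 105 - 5\right)}{3} = \frac{5}{3} \left(-111\right) = -185$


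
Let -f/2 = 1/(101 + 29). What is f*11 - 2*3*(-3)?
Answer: 1159/65 ≈ 17.831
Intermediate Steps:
f = -1/65 (f = -2/(101 + 29) = -2/130 = -2*1/130 = -1/65 ≈ -0.015385)
f*11 - 2*3*(-3) = -1/65*11 - 2*3*(-3) = -11/65 - 6*(-3) = -11/65 + 18 = 1159/65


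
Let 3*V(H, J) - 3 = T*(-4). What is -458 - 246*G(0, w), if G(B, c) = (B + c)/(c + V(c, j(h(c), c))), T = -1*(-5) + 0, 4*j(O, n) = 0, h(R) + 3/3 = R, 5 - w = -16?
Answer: -18283/23 ≈ -794.91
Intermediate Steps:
w = 21 (w = 5 - 1*(-16) = 5 + 16 = 21)
h(R) = -1 + R
j(O, n) = 0 (j(O, n) = (1/4)*0 = 0)
T = 5 (T = 5 + 0 = 5)
V(H, J) = -17/3 (V(H, J) = 1 + (5*(-4))/3 = 1 + (1/3)*(-20) = 1 - 20/3 = -17/3)
G(B, c) = (B + c)/(-17/3 + c) (G(B, c) = (B + c)/(c - 17/3) = (B + c)/(-17/3 + c))
-458 - 246*G(0, w) = -458 - 738*(0 + 21)/(-17 + 3*21) = -458 - 738*21/(-17 + 63) = -458 - 738*21/46 = -458 - 246*63/46 = -458 - 7749/23 = -18283/23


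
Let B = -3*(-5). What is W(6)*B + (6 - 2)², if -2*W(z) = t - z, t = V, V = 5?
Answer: 47/2 ≈ 23.500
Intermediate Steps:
B = 15
t = 5
W(z) = -5/2 + z/2 (W(z) = -(5 - z)/2 = -5/2 + z/2)
W(6)*B + (6 - 2)² = (-5/2 + (½)*6)*15 + (6 - 2)² = (-5/2 + 3)*15 + 4² = (½)*15 + 16 = 15/2 + 16 = 47/2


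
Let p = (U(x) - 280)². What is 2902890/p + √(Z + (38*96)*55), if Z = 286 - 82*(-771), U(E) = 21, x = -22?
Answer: 2902890/67081 + 2*√66037 ≈ 557.23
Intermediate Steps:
p = 67081 (p = (21 - 280)² = (-259)² = 67081)
Z = 63508 (Z = 286 + 63222 = 63508)
2902890/p + √(Z + (38*96)*55) = 2902890/67081 + √(63508 + (38*96)*55) = 2902890*(1/67081) + √(63508 + 3648*55) = 2902890/67081 + √(63508 + 200640) = 2902890/67081 + √264148 = 2902890/67081 + 2*√66037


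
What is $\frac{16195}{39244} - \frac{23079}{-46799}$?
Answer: $\frac{1663622081}{1836579956} \approx 0.90583$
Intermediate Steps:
$\frac{16195}{39244} - \frac{23079}{-46799} = 16195 \cdot \frac{1}{39244} - - \frac{23079}{46799} = \frac{16195}{39244} + \frac{23079}{46799} = \frac{1663622081}{1836579956}$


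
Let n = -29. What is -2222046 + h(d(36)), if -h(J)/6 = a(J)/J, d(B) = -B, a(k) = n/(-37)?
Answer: -493294183/222 ≈ -2.2220e+6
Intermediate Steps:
a(k) = 29/37 (a(k) = -29/(-37) = -29*(-1/37) = 29/37)
h(J) = -174/(37*J)
-2222046 + h(d(36)) = -2222046 - 174/(37*((-1*36))) = -2222046 - 174/37/(-36) = -2222046 - 174/37*(-1/36) = -2222046 + 29/222 = -493294183/222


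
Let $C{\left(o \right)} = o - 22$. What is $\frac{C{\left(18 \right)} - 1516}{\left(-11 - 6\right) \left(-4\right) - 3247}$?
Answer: $\frac{1520}{3179} \approx 0.47814$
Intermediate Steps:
$C{\left(o \right)} = -22 + o$
$\frac{C{\left(18 \right)} - 1516}{\left(-11 - 6\right) \left(-4\right) - 3247} = \frac{\left(-22 + 18\right) - 1516}{\left(-11 - 6\right) \left(-4\right) - 3247} = \frac{-4 - 1516}{\left(-17\right) \left(-4\right) - 3247} = - \frac{1520}{68 - 3247} = - \frac{1520}{-3179} = \left(-1520\right) \left(- \frac{1}{3179}\right) = \frac{1520}{3179}$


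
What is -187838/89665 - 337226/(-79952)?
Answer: 7609672757/3584448040 ≈ 2.1230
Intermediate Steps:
-187838/89665 - 337226/(-79952) = -187838*1/89665 - 337226*(-1/79952) = -187838/89665 + 168613/39976 = 7609672757/3584448040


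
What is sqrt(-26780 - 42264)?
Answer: 2*I*sqrt(17261) ≈ 262.76*I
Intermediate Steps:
sqrt(-26780 - 42264) = sqrt(-69044) = 2*I*sqrt(17261)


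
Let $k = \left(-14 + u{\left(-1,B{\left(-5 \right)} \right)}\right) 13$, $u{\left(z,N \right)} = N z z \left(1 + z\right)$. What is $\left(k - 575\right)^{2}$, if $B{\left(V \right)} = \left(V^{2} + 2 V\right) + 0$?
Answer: $573049$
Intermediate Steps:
$B{\left(V \right)} = V^{2} + 2 V$
$u{\left(z,N \right)} = N z^{2} \left(1 + z\right)$
$k = -182$ ($k = \left(-14 + - 5 \left(2 - 5\right) \left(-1\right)^{2} \left(1 - 1\right)\right) 13 = \left(-14 + \left(-5\right) \left(-3\right) 1 \cdot 0\right) 13 = \left(-14 + 15 \cdot 1 \cdot 0\right) 13 = \left(-14 + 0\right) 13 = \left(-14\right) 13 = -182$)
$\left(k - 575\right)^{2} = \left(-182 - 575\right)^{2} = \left(-757\right)^{2} = 573049$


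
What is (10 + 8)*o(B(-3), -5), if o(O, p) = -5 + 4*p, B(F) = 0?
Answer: -450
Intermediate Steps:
(10 + 8)*o(B(-3), -5) = (10 + 8)*(-5 + 4*(-5)) = 18*(-5 - 20) = 18*(-25) = -450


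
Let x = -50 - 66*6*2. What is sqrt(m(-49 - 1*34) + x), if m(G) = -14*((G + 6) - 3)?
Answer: sqrt(278) ≈ 16.673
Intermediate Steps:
x = -842 (x = -50 - 66*12 = -50 - 22*36 = -50 - 792 = -842)
m(G) = -42 - 14*G (m(G) = -14*((6 + G) - 3) = -14*(3 + G) = -42 - 14*G)
sqrt(m(-49 - 1*34) + x) = sqrt((-42 - 14*(-49 - 1*34)) - 842) = sqrt((-42 - 14*(-49 - 34)) - 842) = sqrt((-42 - 14*(-83)) - 842) = sqrt((-42 + 1162) - 842) = sqrt(1120 - 842) = sqrt(278)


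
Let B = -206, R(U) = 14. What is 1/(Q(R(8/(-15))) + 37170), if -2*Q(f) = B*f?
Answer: 1/38612 ≈ 2.5899e-5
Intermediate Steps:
Q(f) = 103*f (Q(f) = -(-103)*f = 103*f)
1/(Q(R(8/(-15))) + 37170) = 1/(103*14 + 37170) = 1/(1442 + 37170) = 1/38612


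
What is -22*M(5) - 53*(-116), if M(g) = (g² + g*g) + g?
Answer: 4938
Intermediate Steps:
M(g) = g + 2*g² (M(g) = (g² + g²) + g = 2*g² + g = g + 2*g²)
-22*M(5) - 53*(-116) = -110*(1 + 2*5) - 53*(-116) = -110*(1 + 10) + 6148 = -110*11 + 6148 = -22*55 + 6148 = -1210 + 6148 = 4938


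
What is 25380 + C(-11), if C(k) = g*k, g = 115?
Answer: 24115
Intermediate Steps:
C(k) = 115*k
25380 + C(-11) = 25380 + 115*(-11) = 25380 - 1265 = 24115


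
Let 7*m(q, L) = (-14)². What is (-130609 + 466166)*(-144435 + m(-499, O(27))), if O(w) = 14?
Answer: -48456779699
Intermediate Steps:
m(q, L) = 28 (m(q, L) = (⅐)*(-14)² = (⅐)*196 = 28)
(-130609 + 466166)*(-144435 + m(-499, O(27))) = (-130609 + 466166)*(-144435 + 28) = 335557*(-144407) = -48456779699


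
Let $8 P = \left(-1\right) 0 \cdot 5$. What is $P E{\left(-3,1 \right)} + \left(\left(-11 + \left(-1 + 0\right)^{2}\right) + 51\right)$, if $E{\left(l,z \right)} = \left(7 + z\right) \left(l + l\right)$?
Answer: $41$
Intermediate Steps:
$E{\left(l,z \right)} = 2 l \left(7 + z\right)$ ($E{\left(l,z \right)} = \left(7 + z\right) 2 l = 2 l \left(7 + z\right)$)
$P = 0$ ($P = \frac{\left(-1\right) 0 \cdot 5}{8} = \frac{0 \cdot 5}{8} = \frac{1}{8} \cdot 0 = 0$)
$P E{\left(-3,1 \right)} + \left(\left(-11 + \left(-1 + 0\right)^{2}\right) + 51\right) = 0 \cdot 2 \left(-3\right) \left(7 + 1\right) + \left(\left(-11 + \left(-1 + 0\right)^{2}\right) + 51\right) = 0 \cdot 2 \left(-3\right) 8 + \left(\left(-11 + \left(-1\right)^{2}\right) + 51\right) = 0 \left(-48\right) + \left(\left(-11 + 1\right) + 51\right) = 0 + \left(-10 + 51\right) = 0 + 41 = 41$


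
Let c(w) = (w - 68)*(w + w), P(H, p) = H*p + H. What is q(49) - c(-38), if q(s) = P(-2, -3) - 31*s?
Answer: -9571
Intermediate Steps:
P(H, p) = H + H*p
c(w) = 2*w*(-68 + w) (c(w) = (-68 + w)*(2*w) = 2*w*(-68 + w))
q(s) = 4 - 31*s (q(s) = -2*(1 - 3) - 31*s = -2*(-2) - 31*s = 4 - 31*s)
q(49) - c(-38) = (4 - 31*49) - 2*(-38)*(-68 - 38) = (4 - 1519) - 2*(-38)*(-106) = -1515 - 1*8056 = -1515 - 8056 = -9571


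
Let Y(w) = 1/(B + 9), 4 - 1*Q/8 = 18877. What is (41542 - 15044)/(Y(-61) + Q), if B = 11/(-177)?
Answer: -41919836/238856511 ≈ -0.17550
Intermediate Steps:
B = -11/177 (B = 11*(-1/177) = -11/177 ≈ -0.062147)
Q = -150984 (Q = 32 - 8*18877 = 32 - 151016 = -150984)
Y(w) = 177/1582 (Y(w) = 1/(-11/177 + 9) = 1/(1582/177) = 177/1582)
(41542 - 15044)/(Y(-61) + Q) = (41542 - 15044)/(177/1582 - 150984) = 26498/(-238856511/1582) = 26498*(-1582/238856511) = -41919836/238856511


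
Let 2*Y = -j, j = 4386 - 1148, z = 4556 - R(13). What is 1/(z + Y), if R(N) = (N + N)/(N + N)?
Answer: 1/2936 ≈ 0.00034060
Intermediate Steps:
R(N) = 1 (R(N) = (2*N)/((2*N)) = (2*N)*(1/(2*N)) = 1)
z = 4555 (z = 4556 - 1*1 = 4556 - 1 = 4555)
j = 3238
Y = -1619 (Y = (-1*3238)/2 = (½)*(-3238) = -1619)
1/(z + Y) = 1/(4555 - 1619) = 1/2936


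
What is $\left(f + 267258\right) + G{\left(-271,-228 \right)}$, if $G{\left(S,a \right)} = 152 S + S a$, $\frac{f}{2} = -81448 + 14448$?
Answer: $153854$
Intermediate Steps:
$f = -134000$ ($f = 2 \left(-81448 + 14448\right) = 2 \left(-67000\right) = -134000$)
$\left(f + 267258\right) + G{\left(-271,-228 \right)} = \left(-134000 + 267258\right) - 271 \left(152 - 228\right) = 133258 - -20596 = 133258 + 20596 = 153854$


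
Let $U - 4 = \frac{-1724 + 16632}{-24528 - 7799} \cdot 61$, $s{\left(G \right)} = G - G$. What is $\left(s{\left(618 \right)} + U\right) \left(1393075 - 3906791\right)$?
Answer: $\frac{1960899577280}{32327} \approx 6.0658 \cdot 10^{7}$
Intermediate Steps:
$s{\left(G \right)} = 0$
$U = - \frac{780080}{32327}$ ($U = 4 + \frac{-1724 + 16632}{-24528 - 7799} \cdot 61 = 4 + \frac{14908}{-32327} \cdot 61 = 4 + 14908 \left(- \frac{1}{32327}\right) 61 = 4 - \frac{909388}{32327} = - \frac{780080}{32327} \approx -24.131$)
$\left(s{\left(618 \right)} + U\right) \left(1393075 - 3906791\right) = \left(0 - \frac{780080}{32327}\right) \left(1393075 - 3906791\right) = \left(- \frac{780080}{32327}\right) \left(-2513716\right) = \frac{1960899577280}{32327}$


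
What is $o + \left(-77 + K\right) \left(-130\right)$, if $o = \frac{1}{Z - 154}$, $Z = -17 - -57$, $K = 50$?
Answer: $\frac{400139}{114} \approx 3510.0$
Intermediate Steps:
$Z = 40$ ($Z = -17 + 57 = 40$)
$o = - \frac{1}{114}$ ($o = \frac{1}{40 - 154} = \frac{1}{-114} = - \frac{1}{114} \approx -0.0087719$)
$o + \left(-77 + K\right) \left(-130\right) = - \frac{1}{114} + \left(-77 + 50\right) \left(-130\right) = - \frac{1}{114} - -3510 = - \frac{1}{114} + 3510 = \frac{400139}{114}$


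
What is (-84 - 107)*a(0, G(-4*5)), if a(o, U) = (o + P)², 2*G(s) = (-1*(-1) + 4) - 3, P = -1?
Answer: -191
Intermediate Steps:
G(s) = 1 (G(s) = ((-1*(-1) + 4) - 3)/2 = ((1 + 4) - 3)/2 = (5 - 3)/2 = (½)*2 = 1)
a(o, U) = (-1 + o)² (a(o, U) = (o - 1)² = (-1 + o)²)
(-84 - 107)*a(0, G(-4*5)) = (-84 - 107)*(-1 + 0)² = -191*(-1)² = -191*1 = -191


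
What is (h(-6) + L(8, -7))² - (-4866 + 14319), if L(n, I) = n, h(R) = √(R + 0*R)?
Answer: -9395 + 16*I*√6 ≈ -9395.0 + 39.192*I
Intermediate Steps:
h(R) = √R (h(R) = √(R + 0) = √R)
(h(-6) + L(8, -7))² - (-4866 + 14319) = (√(-6) + 8)² - (-4866 + 14319) = (I*√6 + 8)² - 1*9453 = (8 + I*√6)² - 9453 = -9453 + (8 + I*√6)²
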